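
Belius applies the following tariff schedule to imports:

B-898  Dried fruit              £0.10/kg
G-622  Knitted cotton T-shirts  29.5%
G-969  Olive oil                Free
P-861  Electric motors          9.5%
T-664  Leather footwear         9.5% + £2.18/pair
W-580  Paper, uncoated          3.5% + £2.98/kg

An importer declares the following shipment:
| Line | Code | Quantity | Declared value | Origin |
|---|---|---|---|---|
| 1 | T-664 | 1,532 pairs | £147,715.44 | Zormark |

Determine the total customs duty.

£17,372.73

Line 1 (T-664, Zormark, 1,532 pairs, £147,715.44):
Base rate for T-664 is 9.5% + £2.18/pair.
Duty = £147,715.44 × 9.5% + 1,532 × £2.18 = £17,372.73.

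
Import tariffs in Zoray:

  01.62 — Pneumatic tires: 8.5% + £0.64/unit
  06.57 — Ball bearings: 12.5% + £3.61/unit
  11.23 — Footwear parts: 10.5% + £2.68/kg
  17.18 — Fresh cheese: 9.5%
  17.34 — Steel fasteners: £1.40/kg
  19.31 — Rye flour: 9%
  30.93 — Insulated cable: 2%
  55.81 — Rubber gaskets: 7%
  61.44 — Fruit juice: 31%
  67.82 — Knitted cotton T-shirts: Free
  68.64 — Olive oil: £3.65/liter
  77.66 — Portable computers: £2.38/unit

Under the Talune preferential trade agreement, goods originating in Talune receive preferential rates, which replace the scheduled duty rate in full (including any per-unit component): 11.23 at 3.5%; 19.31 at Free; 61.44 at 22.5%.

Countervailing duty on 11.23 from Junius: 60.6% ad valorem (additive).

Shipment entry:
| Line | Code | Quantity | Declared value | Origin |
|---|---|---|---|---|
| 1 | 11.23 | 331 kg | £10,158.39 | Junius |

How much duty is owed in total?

Line 1 (11.23, Junius, 331 kg, £10,158.39):
Base rate for 11.23 is 10.5% + £2.68/kg.
11.23 has an FTA preferential rate, but origin Junius is not Talune; base rate stands.
Additional duty on 11.23 from Junius: +60.6%. Applied ad valorem rate: 10.5% + 60.6% = 71.1%.
Duty = £10,158.39 × 71.1% + 331 × £2.68 = £8,109.70.

£8,109.70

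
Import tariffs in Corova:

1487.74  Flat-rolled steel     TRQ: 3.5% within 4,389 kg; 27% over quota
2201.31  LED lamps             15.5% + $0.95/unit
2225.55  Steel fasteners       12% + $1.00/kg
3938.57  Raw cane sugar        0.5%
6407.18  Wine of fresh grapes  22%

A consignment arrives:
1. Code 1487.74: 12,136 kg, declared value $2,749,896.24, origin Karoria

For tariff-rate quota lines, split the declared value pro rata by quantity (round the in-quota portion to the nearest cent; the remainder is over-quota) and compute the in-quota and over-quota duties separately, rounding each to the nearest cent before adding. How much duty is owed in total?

$508,763.66

Line 1 (1487.74, Karoria, 12,136 kg, $2,749,896.24):
Code 1487.74 is under a tariff-rate quota (threshold 4,389 kg). In-quota: 4,389 kg at 3.5%; over-quota: 7,747 kg at 27%.
Pro-rata value split: in-quota = $2,749,896.24 × 4,389/12,136 = $994,503.51; over-quota = $2,749,896.24 − $994,503.51 = $1,755,392.73.
In-quota duty = $994,503.51 × 3.5% = $34,807.62. Over-quota duty = $1,755,392.73 × 27% = $473,956.04.
Line duty = $34,807.62 + $473,956.04 = $508,763.66.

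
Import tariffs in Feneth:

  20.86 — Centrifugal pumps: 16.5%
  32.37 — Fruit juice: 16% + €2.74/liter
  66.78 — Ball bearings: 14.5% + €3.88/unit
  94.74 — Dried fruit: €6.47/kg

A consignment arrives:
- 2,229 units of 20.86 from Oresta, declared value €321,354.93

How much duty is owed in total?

Line 1 (20.86, Oresta, 2,229 units, €321,354.93):
Base rate for 20.86 is 16.5%.
Duty = €321,354.93 × 16.5% = €53,023.56.

€53,023.56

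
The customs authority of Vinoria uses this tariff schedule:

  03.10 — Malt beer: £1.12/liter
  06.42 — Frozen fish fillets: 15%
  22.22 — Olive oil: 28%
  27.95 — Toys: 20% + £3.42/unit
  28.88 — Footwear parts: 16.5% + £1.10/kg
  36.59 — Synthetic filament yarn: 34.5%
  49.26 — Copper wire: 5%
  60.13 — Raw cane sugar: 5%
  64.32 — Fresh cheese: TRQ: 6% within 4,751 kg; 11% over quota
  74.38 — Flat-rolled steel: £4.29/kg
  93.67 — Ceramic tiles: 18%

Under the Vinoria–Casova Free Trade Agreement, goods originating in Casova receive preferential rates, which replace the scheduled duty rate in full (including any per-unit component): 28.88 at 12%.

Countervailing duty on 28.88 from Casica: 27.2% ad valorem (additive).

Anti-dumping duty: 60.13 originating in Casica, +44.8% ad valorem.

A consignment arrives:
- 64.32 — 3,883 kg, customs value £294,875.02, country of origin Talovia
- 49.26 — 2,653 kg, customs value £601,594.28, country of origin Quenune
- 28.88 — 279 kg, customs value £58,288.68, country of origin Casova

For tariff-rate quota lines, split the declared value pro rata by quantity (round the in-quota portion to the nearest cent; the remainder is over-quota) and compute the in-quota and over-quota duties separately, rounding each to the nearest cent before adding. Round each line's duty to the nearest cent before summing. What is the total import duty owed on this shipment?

Line 1 (64.32, Talovia, 3,883 kg, £294,875.02):
Code 64.32 is under a tariff-rate quota (threshold 4,751 kg). Quantity 3,883 kg is within the quota, so the in-quota rate 6% applies to the full value.
Duty = £294,875.02 × 6% = £17,692.50.
Line 2 (49.26, Quenune, 2,653 kg, £601,594.28):
Base rate for 49.26 is 5%.
Duty = £601,594.28 × 5% = £30,079.71.
Line 3 (28.88, Casova, 279 kg, £58,288.68):
Base rate for 28.88 is 16.5% + £1.10/kg.
Origin Casova qualifies under the Vinoria–Casova agreement and 28.88 is covered: preferential rate 12% applies instead.
The additional-duty order on 28.88 targets Casica, not Casova; it does not apply.
Duty = £58,288.68 × 12% = £6,994.64.
Total = £17,692.50 + £30,079.71 + £6,994.64 = £54,766.85.

£54,766.85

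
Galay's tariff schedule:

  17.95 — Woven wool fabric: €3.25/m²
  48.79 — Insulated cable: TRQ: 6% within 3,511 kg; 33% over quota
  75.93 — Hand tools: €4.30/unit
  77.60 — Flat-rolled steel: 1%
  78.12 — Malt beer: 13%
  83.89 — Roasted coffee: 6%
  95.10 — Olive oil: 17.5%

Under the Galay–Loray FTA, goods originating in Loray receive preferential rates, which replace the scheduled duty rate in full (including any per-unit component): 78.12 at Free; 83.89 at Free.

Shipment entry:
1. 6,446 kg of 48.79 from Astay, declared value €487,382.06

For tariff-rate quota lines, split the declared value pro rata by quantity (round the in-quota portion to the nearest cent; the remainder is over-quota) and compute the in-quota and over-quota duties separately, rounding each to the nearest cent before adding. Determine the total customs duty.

Line 1 (48.79, Astay, 6,446 kg, €487,382.06):
Code 48.79 is under a tariff-rate quota (threshold 3,511 kg). In-quota: 3,511 kg at 6%; over-quota: 2,935 kg at 33%.
Pro-rata value split: in-quota = €487,382.06 × 3,511/6,446 = €265,466.71; over-quota = €487,382.06 − €265,466.71 = €221,915.35.
In-quota duty = €265,466.71 × 6% = €15,928.00. Over-quota duty = €221,915.35 × 33% = €73,232.07.
Line duty = €15,928.00 + €73,232.07 = €89,160.07.

€89,160.07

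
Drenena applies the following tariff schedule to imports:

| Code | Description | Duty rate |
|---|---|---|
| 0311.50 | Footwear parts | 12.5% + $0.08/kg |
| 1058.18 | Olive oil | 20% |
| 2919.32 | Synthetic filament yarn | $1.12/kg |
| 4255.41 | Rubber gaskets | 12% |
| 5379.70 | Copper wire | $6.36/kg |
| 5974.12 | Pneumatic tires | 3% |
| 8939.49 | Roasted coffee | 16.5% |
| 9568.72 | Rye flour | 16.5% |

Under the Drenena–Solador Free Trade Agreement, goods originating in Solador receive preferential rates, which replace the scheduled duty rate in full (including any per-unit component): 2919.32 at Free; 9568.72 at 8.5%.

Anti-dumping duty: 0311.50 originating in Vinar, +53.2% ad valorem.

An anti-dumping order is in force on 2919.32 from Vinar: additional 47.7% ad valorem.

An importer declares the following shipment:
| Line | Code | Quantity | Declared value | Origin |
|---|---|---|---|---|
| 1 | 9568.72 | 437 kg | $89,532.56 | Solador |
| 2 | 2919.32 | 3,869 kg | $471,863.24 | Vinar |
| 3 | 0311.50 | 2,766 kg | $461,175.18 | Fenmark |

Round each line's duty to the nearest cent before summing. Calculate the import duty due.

$294,890.50

Line 1 (9568.72, Solador, 437 kg, $89,532.56):
Base rate for 9568.72 is 16.5%.
Origin Solador qualifies under the Drenena–Solador agreement and 9568.72 is covered: preferential rate 8.5% applies instead.
Duty = $89,532.56 × 8.5% = $7,610.27.
Line 2 (2919.32, Vinar, 3,869 kg, $471,863.24):
Base rate for 2919.32 is $1.12/kg.
2919.32 has an FTA preferential rate, but origin Vinar is not Solador; base rate stands.
Additional duty on 2919.32 from Vinar: +47.7% ad valorem. Applied ad valorem rate = 47.7%.
Duty = $471,863.24 × 47.7% + 3,869 × $1.12 = $229,412.05.
Line 3 (0311.50, Fenmark, 2,766 kg, $461,175.18):
Base rate for 0311.50 is 12.5% + $0.08/kg.
The additional-duty order on 0311.50 targets Vinar, not Fenmark; it does not apply.
Duty = $461,175.18 × 12.5% + 2,766 × $0.08 = $57,868.18.
Total = $7,610.27 + $229,412.05 + $57,868.18 = $294,890.50.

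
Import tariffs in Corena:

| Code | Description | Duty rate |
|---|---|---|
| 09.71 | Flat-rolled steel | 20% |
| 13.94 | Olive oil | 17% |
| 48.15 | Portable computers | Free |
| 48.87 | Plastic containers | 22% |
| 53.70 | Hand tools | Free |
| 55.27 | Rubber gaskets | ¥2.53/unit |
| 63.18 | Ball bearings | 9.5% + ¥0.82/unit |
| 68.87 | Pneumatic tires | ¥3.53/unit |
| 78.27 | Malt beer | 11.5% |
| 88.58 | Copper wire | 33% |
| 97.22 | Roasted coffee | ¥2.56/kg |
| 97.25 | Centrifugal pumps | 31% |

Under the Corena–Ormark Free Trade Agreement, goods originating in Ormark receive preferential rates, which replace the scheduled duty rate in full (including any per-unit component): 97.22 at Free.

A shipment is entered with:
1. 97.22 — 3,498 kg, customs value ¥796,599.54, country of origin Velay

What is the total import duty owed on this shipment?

Line 1 (97.22, Velay, 3,498 kg, ¥796,599.54):
Base rate for 97.22 is ¥2.56/kg.
97.22 has an FTA preferential rate, but origin Velay is not Ormark; base rate stands.
Duty = 3,498 × ¥2.56 = ¥8,954.88.

¥8,954.88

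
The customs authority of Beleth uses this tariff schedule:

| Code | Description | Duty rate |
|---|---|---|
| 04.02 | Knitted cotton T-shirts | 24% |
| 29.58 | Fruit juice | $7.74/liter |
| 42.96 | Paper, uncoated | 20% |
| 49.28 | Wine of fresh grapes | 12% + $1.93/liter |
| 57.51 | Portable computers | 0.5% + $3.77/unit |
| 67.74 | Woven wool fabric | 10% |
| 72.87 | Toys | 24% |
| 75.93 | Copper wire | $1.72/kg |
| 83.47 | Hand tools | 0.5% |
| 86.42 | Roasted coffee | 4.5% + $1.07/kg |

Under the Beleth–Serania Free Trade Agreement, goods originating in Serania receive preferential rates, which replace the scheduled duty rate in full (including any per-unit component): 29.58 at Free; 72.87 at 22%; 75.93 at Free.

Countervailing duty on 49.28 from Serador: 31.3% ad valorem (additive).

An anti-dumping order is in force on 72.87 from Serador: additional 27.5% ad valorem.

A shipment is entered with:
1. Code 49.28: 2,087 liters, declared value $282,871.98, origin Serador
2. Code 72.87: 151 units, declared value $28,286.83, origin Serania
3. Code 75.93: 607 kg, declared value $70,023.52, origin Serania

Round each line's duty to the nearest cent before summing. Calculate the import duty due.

Line 1 (49.28, Serador, 2,087 liters, $282,871.98):
Base rate for 49.28 is 12% + $1.93/liter.
Additional duty on 49.28 from Serador: +31.3%. Applied ad valorem rate: 12% + 31.3% = 43.3%.
Duty = $282,871.98 × 43.3% + 2,087 × $1.93 = $126,511.48.
Line 2 (72.87, Serania, 151 units, $28,286.83):
Base rate for 72.87 is 24%.
Origin Serania qualifies under the Beleth–Serania agreement and 72.87 is covered: preferential rate 22% applies instead.
The additional-duty order on 72.87 targets Serador, not Serania; it does not apply.
Duty = $28,286.83 × 22% = $6,223.10.
Line 3 (75.93, Serania, 607 kg, $70,023.52):
Base rate for 75.93 is $1.72/kg.
Origin Serania qualifies under the Beleth–Serania agreement and 75.93 is covered: preferential rate Free applies instead.
Duty = $70,023.52 × 0% = $0.00.
Total = $126,511.48 + $6,223.10 + $0.00 = $132,734.58.

$132,734.58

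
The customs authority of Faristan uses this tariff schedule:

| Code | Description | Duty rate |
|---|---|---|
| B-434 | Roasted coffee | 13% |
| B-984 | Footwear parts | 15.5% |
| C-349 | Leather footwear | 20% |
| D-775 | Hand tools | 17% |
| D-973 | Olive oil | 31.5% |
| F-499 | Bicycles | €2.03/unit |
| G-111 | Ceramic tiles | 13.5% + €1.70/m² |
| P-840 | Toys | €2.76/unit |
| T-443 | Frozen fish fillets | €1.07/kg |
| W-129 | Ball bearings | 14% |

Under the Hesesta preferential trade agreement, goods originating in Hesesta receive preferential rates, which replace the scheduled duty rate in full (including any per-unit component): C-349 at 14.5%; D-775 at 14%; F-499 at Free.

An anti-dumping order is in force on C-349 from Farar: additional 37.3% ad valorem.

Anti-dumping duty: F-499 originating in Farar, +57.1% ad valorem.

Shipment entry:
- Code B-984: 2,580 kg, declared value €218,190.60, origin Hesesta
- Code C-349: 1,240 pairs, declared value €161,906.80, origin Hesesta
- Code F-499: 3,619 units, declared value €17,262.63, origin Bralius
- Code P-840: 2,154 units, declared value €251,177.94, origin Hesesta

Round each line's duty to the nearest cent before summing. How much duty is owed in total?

€70,587.64

Line 1 (B-984, Hesesta, 2,580 kg, €218,190.60):
Base rate for B-984 is 15.5%.
Origin Hesesta is the FTA partner but B-984 is not on the preference list; base rate stands.
Duty = €218,190.60 × 15.5% = €33,819.54.
Line 2 (C-349, Hesesta, 1,240 pairs, €161,906.80):
Base rate for C-349 is 20%.
Origin Hesesta qualifies under the Faristan–Hesesta agreement and C-349 is covered: preferential rate 14.5% applies instead.
The additional-duty order on C-349 targets Farar, not Hesesta; it does not apply.
Duty = €161,906.80 × 14.5% = €23,476.49.
Line 3 (F-499, Bralius, 3,619 units, €17,262.63):
Base rate for F-499 is €2.03/unit.
F-499 has an FTA preferential rate, but origin Bralius is not Hesesta; base rate stands.
The additional-duty order on F-499 targets Farar, not Bralius; it does not apply.
Duty = 3,619 × €2.03 = €7,346.57.
Line 4 (P-840, Hesesta, 2,154 units, €251,177.94):
Base rate for P-840 is €2.76/unit.
Origin Hesesta is the FTA partner but P-840 is not on the preference list; base rate stands.
Duty = 2,154 × €2.76 = €5,945.04.
Total = €33,819.54 + €23,476.49 + €7,346.57 + €5,945.04 = €70,587.64.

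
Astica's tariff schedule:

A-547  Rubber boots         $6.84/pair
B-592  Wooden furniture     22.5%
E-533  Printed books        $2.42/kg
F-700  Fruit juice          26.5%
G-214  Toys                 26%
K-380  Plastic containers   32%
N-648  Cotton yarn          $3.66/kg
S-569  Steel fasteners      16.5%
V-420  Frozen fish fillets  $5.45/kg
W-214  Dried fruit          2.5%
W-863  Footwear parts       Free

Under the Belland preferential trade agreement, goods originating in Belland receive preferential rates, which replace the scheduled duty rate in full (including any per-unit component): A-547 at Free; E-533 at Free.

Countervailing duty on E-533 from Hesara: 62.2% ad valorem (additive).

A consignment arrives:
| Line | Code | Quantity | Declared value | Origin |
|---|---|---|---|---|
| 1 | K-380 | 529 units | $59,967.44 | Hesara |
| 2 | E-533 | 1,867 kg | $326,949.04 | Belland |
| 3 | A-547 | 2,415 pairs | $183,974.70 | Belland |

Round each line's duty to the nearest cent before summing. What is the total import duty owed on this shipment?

Line 1 (K-380, Hesara, 529 units, $59,967.44):
Base rate for K-380 is 32%.
Duty = $59,967.44 × 32% = $19,189.58.
Line 2 (E-533, Belland, 1,867 kg, $326,949.04):
Base rate for E-533 is $2.42/kg.
Origin Belland qualifies under the Astica–Belland agreement and E-533 is covered: preferential rate Free applies instead.
The additional-duty order on E-533 targets Hesara, not Belland; it does not apply.
Duty = $326,949.04 × 0% = $0.00.
Line 3 (A-547, Belland, 2,415 pairs, $183,974.70):
Base rate for A-547 is $6.84/pair.
Origin Belland qualifies under the Astica–Belland agreement and A-547 is covered: preferential rate Free applies instead.
Duty = $183,974.70 × 0% = $0.00.
Total = $19,189.58 + $0.00 + $0.00 = $19,189.58.

$19,189.58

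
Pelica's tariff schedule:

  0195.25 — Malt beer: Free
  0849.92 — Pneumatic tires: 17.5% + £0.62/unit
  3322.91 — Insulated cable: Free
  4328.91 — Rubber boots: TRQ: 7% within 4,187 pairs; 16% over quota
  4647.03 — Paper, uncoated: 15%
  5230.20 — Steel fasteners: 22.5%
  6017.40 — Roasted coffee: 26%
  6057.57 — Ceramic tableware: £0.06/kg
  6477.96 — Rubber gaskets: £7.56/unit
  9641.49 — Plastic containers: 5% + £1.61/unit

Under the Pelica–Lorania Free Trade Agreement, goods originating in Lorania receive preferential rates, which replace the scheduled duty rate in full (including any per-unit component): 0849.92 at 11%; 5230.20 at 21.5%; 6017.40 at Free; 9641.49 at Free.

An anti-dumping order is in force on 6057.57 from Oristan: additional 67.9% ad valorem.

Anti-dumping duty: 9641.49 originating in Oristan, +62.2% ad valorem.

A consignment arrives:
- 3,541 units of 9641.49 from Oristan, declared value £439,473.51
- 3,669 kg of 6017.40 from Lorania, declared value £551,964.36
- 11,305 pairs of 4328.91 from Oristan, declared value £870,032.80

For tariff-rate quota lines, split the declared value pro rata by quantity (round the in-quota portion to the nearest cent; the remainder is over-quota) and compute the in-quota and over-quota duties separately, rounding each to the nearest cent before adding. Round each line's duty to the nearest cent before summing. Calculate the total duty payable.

£411,231.62

Line 1 (9641.49, Oristan, 3,541 units, £439,473.51):
Base rate for 9641.49 is 5% + £1.61/unit.
9641.49 has an FTA preferential rate, but origin Oristan is not Lorania; base rate stands.
Additional duty on 9641.49 from Oristan: +62.2%. Applied ad valorem rate: 5% + 62.2% = 67.2%.
Duty = £439,473.51 × 67.2% + 3,541 × £1.61 = £301,027.21.
Line 2 (6017.40, Lorania, 3,669 kg, £551,964.36):
Base rate for 6017.40 is 26%.
Origin Lorania qualifies under the Pelica–Lorania agreement and 6017.40 is covered: preferential rate Free applies instead.
Duty = £551,964.36 × 0% = £0.00.
Line 3 (4328.91, Oristan, 11,305 pairs, £870,032.80):
Code 4328.91 is under a tariff-rate quota (threshold 4,187 pairs). In-quota: 4,187 pairs at 7%; over-quota: 7,118 pairs at 16%.
Pro-rata value split: in-quota = £870,032.80 × 4,187/11,305 = £322,231.52; over-quota = £870,032.80 − £322,231.52 = £547,801.28.
In-quota duty = £322,231.52 × 7% = £22,556.21. Over-quota duty = £547,801.28 × 16% = £87,648.20.
Line duty = £22,556.21 + £87,648.20 = £110,204.41.
Total = £301,027.21 + £0.00 + £110,204.41 = £411,231.62.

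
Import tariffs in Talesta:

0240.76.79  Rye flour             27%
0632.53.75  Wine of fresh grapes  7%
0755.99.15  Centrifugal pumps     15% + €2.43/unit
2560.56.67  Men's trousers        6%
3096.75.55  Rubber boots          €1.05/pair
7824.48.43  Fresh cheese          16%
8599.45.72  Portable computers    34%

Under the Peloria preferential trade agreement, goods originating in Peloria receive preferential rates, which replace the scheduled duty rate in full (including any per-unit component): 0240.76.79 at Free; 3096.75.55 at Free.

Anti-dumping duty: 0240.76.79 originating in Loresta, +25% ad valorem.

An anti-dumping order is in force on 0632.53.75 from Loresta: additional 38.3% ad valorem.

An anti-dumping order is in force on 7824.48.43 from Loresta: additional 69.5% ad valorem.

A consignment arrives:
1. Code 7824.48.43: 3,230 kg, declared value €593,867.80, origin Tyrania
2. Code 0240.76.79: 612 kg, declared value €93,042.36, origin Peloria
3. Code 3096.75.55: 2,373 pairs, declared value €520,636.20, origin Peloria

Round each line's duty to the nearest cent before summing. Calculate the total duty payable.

Line 1 (7824.48.43, Tyrania, 3,230 kg, €593,867.80):
Base rate for 7824.48.43 is 16%.
The additional-duty order on 7824.48.43 targets Loresta, not Tyrania; it does not apply.
Duty = €593,867.80 × 16% = €95,018.85.
Line 2 (0240.76.79, Peloria, 612 kg, €93,042.36):
Base rate for 0240.76.79 is 27%.
Origin Peloria qualifies under the Talesta–Peloria agreement and 0240.76.79 is covered: preferential rate Free applies instead.
The additional-duty order on 0240.76.79 targets Loresta, not Peloria; it does not apply.
Duty = €93,042.36 × 0% = €0.00.
Line 3 (3096.75.55, Peloria, 2,373 pairs, €520,636.20):
Base rate for 3096.75.55 is €1.05/pair.
Origin Peloria qualifies under the Talesta–Peloria agreement and 3096.75.55 is covered: preferential rate Free applies instead.
Duty = €520,636.20 × 0% = €0.00.
Total = €95,018.85 + €0.00 + €0.00 = €95,018.85.

€95,018.85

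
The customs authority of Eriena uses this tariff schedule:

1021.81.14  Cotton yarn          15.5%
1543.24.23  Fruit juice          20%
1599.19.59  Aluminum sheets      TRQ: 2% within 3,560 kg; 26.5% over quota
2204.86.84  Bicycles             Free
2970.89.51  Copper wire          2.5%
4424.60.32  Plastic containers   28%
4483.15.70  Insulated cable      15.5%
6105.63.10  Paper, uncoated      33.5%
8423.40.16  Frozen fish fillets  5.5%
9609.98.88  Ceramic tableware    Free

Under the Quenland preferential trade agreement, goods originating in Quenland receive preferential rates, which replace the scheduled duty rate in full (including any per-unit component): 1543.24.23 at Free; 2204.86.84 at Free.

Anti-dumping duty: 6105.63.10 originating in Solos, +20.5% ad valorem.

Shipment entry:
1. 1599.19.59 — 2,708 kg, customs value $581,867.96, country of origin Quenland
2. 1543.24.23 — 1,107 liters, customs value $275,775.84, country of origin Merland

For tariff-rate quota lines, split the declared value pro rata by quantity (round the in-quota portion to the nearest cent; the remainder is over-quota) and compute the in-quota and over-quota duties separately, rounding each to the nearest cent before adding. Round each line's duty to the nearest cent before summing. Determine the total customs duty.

$66,792.53

Line 1 (1599.19.59, Quenland, 2,708 kg, $581,867.96):
Code 1599.19.59 is under a tariff-rate quota (threshold 3,560 kg). Quantity 2,708 kg is within the quota, so the in-quota rate 2% applies to the full value.
Duty = $581,867.96 × 2% = $11,637.36.
Line 2 (1543.24.23, Merland, 1,107 liters, $275,775.84):
Base rate for 1543.24.23 is 20%.
1543.24.23 has an FTA preferential rate, but origin Merland is not Quenland; base rate stands.
Duty = $275,775.84 × 20% = $55,155.17.
Total = $11,637.36 + $55,155.17 = $66,792.53.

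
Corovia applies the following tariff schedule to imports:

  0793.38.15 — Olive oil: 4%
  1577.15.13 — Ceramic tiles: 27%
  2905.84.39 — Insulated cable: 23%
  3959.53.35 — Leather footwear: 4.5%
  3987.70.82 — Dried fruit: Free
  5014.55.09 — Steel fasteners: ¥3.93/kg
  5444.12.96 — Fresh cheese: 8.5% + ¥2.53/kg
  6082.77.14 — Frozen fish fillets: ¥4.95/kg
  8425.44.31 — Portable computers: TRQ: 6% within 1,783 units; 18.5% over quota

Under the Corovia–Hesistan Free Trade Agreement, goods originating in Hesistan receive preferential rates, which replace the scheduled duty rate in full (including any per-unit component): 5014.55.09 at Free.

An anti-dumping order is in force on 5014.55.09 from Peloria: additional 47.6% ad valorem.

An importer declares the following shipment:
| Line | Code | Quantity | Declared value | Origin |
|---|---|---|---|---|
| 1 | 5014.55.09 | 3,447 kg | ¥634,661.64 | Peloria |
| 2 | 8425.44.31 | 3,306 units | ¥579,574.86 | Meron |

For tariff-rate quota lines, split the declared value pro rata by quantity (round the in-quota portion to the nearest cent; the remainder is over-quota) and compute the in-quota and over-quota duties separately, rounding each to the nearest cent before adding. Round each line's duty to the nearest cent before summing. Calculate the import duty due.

¥383,794.78

Line 1 (5014.55.09, Peloria, 3,447 kg, ¥634,661.64):
Base rate for 5014.55.09 is ¥3.93/kg.
5014.55.09 has an FTA preferential rate, but origin Peloria is not Hesistan; base rate stands.
Additional duty on 5014.55.09 from Peloria: +47.6% ad valorem. Applied ad valorem rate = 47.6%.
Duty = ¥634,661.64 × 47.6% + 3,447 × ¥3.93 = ¥315,645.65.
Line 2 (8425.44.31, Meron, 3,306 units, ¥579,574.86):
Code 8425.44.31 is under a tariff-rate quota (threshold 1,783 units). In-quota: 1,783 units at 6%; over-quota: 1,523 units at 18.5%.
Pro-rata value split: in-quota = ¥579,574.86 × 1,783/3,306 = ¥312,577.73; over-quota = ¥579,574.86 − ¥312,577.73 = ¥266,997.13.
In-quota duty = ¥312,577.73 × 6% = ¥18,754.66. Over-quota duty = ¥266,997.13 × 18.5% = ¥49,394.47.
Line duty = ¥18,754.66 + ¥49,394.47 = ¥68,149.13.
Total = ¥315,645.65 + ¥68,149.13 = ¥383,794.78.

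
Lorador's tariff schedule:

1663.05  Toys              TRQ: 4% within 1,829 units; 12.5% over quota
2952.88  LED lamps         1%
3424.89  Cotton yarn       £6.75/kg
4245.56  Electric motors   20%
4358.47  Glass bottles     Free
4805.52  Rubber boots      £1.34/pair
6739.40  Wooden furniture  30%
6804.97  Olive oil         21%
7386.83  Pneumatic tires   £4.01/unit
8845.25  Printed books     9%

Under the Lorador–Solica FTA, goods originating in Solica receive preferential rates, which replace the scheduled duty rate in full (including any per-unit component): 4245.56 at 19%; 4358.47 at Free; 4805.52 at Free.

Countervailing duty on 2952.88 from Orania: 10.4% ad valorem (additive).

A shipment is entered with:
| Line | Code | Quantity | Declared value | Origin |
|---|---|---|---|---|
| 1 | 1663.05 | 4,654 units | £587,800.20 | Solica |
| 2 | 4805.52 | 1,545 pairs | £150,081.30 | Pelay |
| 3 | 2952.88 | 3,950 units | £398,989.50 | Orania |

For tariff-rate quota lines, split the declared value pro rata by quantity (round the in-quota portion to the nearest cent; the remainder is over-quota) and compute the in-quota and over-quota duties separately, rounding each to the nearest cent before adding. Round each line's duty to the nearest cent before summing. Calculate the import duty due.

£101,394.90

Line 1 (1663.05, Solica, 4,654 units, £587,800.20):
Code 1663.05 is under a tariff-rate quota (threshold 1,829 units). In-quota: 1,829 units at 4%; over-quota: 2,825 units at 12.5%.
Pro-rata value split: in-quota = £587,800.20 × 1,829/4,654 = £231,002.70; over-quota = £587,800.20 − £231,002.70 = £356,797.50.
In-quota duty = £231,002.70 × 4% = £9,240.11. Over-quota duty = £356,797.50 × 12.5% = £44,599.69.
Line duty = £9,240.11 + £44,599.69 = £53,839.80.
Line 2 (4805.52, Pelay, 1,545 pairs, £150,081.30):
Base rate for 4805.52 is £1.34/pair.
4805.52 has an FTA preferential rate, but origin Pelay is not Solica; base rate stands.
Duty = 1,545 × £1.34 = £2,070.30.
Line 3 (2952.88, Orania, 3,950 units, £398,989.50):
Base rate for 2952.88 is 1%.
Additional duty on 2952.88 from Orania: +10.4%. Applied ad valorem rate: 1% + 10.4% = 11.4%.
Duty = £398,989.50 × 11.4% = £45,484.80.
Total = £53,839.80 + £2,070.30 + £45,484.80 = £101,394.90.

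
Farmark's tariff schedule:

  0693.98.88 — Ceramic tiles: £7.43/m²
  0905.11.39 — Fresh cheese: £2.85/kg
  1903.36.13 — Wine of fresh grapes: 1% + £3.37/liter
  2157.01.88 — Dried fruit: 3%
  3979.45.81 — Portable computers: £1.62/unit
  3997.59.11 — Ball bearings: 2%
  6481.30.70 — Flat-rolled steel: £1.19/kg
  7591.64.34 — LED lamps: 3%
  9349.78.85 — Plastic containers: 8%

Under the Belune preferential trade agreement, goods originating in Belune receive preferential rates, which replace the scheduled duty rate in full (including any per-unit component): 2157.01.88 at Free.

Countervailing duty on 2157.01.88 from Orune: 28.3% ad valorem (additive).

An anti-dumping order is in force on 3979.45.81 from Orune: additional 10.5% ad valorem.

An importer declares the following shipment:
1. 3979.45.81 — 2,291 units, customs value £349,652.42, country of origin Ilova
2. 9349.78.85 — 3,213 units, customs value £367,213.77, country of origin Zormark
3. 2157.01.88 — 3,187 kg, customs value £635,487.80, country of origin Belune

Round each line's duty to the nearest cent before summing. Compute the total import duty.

Line 1 (3979.45.81, Ilova, 2,291 units, £349,652.42):
Base rate for 3979.45.81 is £1.62/unit.
The additional-duty order on 3979.45.81 targets Orune, not Ilova; it does not apply.
Duty = 2,291 × £1.62 = £3,711.42.
Line 2 (9349.78.85, Zormark, 3,213 units, £367,213.77):
Base rate for 9349.78.85 is 8%.
Duty = £367,213.77 × 8% = £29,377.10.
Line 3 (2157.01.88, Belune, 3,187 kg, £635,487.80):
Base rate for 2157.01.88 is 3%.
Origin Belune qualifies under the Farmark–Belune agreement and 2157.01.88 is covered: preferential rate Free applies instead.
The additional-duty order on 2157.01.88 targets Orune, not Belune; it does not apply.
Duty = £635,487.80 × 0% = £0.00.
Total = £3,711.42 + £29,377.10 + £0.00 = £33,088.52.

£33,088.52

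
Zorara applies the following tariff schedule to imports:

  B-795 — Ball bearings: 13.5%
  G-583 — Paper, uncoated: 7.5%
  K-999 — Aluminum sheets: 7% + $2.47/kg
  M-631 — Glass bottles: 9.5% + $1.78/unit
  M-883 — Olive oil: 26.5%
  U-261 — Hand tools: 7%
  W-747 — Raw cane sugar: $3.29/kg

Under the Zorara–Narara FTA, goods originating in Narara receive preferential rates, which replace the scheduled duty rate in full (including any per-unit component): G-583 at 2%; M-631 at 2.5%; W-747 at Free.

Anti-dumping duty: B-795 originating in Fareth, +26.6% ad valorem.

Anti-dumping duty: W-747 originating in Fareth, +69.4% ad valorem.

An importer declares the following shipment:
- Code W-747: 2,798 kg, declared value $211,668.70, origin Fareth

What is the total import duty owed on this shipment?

Line 1 (W-747, Fareth, 2,798 kg, $211,668.70):
Base rate for W-747 is $3.29/kg.
W-747 has an FTA preferential rate, but origin Fareth is not Narara; base rate stands.
Additional duty on W-747 from Fareth: +69.4% ad valorem. Applied ad valorem rate = 69.4%.
Duty = $211,668.70 × 69.4% + 2,798 × $3.29 = $156,103.50.

$156,103.50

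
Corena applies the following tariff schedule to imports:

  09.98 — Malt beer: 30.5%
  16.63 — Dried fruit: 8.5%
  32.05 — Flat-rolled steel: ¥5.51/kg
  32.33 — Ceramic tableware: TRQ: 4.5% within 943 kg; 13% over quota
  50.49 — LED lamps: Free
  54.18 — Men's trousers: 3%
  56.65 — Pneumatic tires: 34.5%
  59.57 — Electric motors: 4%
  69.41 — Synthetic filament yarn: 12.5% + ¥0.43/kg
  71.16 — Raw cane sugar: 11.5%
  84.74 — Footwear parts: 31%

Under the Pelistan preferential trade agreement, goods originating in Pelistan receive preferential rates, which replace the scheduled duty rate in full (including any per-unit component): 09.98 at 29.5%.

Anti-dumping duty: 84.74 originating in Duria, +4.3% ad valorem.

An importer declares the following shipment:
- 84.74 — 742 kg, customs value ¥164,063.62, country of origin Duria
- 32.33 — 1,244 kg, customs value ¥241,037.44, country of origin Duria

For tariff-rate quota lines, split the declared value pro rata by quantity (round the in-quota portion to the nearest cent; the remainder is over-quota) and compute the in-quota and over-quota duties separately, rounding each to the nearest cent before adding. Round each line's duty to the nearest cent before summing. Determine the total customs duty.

¥73,718.50

Line 1 (84.74, Duria, 742 kg, ¥164,063.62):
Base rate for 84.74 is 31%.
Additional duty on 84.74 from Duria: +4.3%. Applied ad valorem rate: 31% + 4.3% = 35.3%.
Duty = ¥164,063.62 × 35.3% = ¥57,914.46.
Line 2 (32.33, Duria, 1,244 kg, ¥241,037.44):
Code 32.33 is under a tariff-rate quota (threshold 943 kg). In-quota: 943 kg at 4.5%; over-quota: 301 kg at 13%.
Pro-rata value split: in-quota = ¥241,037.44 × 943/1,244 = ¥182,715.68; over-quota = ¥241,037.44 − ¥182,715.68 = ¥58,321.76.
In-quota duty = ¥182,715.68 × 4.5% = ¥8,222.21. Over-quota duty = ¥58,321.76 × 13% = ¥7,581.83.
Line duty = ¥8,222.21 + ¥7,581.83 = ¥15,804.04.
Total = ¥57,914.46 + ¥15,804.04 = ¥73,718.50.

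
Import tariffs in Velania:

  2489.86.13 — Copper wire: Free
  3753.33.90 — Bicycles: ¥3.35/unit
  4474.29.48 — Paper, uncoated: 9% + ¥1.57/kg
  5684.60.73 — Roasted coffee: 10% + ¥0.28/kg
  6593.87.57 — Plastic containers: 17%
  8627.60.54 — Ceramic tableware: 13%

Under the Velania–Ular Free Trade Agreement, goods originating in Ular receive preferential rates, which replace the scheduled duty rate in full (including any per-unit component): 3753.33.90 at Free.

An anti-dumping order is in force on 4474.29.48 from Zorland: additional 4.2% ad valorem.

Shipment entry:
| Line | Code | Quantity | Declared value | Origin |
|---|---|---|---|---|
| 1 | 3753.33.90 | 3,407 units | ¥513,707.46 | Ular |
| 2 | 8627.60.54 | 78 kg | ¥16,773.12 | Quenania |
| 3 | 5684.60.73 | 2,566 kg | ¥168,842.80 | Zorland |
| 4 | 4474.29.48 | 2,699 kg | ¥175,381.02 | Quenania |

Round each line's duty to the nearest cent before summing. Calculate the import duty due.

¥39,804.99

Line 1 (3753.33.90, Ular, 3,407 units, ¥513,707.46):
Base rate for 3753.33.90 is ¥3.35/unit.
Origin Ular qualifies under the Velania–Ular agreement and 3753.33.90 is covered: preferential rate Free applies instead.
Duty = ¥513,707.46 × 0% = ¥0.00.
Line 2 (8627.60.54, Quenania, 78 kg, ¥16,773.12):
Base rate for 8627.60.54 is 13%.
Duty = ¥16,773.12 × 13% = ¥2,180.51.
Line 3 (5684.60.73, Zorland, 2,566 kg, ¥168,842.80):
Base rate for 5684.60.73 is 10% + ¥0.28/kg.
Duty = ¥168,842.80 × 10% + 2,566 × ¥0.28 = ¥17,602.76.
Line 4 (4474.29.48, Quenania, 2,699 kg, ¥175,381.02):
Base rate for 4474.29.48 is 9% + ¥1.57/kg.
The additional-duty order on 4474.29.48 targets Zorland, not Quenania; it does not apply.
Duty = ¥175,381.02 × 9% + 2,699 × ¥1.57 = ¥20,021.72.
Total = ¥0.00 + ¥2,180.51 + ¥17,602.76 + ¥20,021.72 = ¥39,804.99.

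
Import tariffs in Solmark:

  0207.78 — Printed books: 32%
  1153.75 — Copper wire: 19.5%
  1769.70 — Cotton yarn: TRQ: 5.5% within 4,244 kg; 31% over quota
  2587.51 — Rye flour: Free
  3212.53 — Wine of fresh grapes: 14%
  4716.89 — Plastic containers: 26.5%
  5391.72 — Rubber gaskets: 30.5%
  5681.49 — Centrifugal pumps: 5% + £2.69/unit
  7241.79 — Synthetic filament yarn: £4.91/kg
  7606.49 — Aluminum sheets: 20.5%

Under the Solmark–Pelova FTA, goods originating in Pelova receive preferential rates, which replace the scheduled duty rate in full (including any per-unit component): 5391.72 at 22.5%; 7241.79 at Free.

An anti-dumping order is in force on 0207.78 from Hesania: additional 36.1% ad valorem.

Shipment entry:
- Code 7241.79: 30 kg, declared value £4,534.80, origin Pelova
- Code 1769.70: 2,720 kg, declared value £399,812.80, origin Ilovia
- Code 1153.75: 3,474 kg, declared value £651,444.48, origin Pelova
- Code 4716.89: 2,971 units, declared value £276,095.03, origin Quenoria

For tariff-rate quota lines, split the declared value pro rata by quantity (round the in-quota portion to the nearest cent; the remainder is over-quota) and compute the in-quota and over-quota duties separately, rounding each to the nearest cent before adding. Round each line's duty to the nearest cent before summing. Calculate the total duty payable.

£222,186.55

Line 1 (7241.79, Pelova, 30 kg, £4,534.80):
Base rate for 7241.79 is £4.91/kg.
Origin Pelova qualifies under the Solmark–Pelova agreement and 7241.79 is covered: preferential rate Free applies instead.
Duty = £4,534.80 × 0% = £0.00.
Line 2 (1769.70, Ilovia, 2,720 kg, £399,812.80):
Code 1769.70 is under a tariff-rate quota (threshold 4,244 kg). Quantity 2,720 kg is within the quota, so the in-quota rate 5.5% applies to the full value.
Duty = £399,812.80 × 5.5% = £21,989.70.
Line 3 (1153.75, Pelova, 3,474 kg, £651,444.48):
Base rate for 1153.75 is 19.5%.
Origin Pelova is the FTA partner but 1153.75 is not on the preference list; base rate stands.
Duty = £651,444.48 × 19.5% = £127,031.67.
Line 4 (4716.89, Quenoria, 2,971 units, £276,095.03):
Base rate for 4716.89 is 26.5%.
Duty = £276,095.03 × 26.5% = £73,165.18.
Total = £0.00 + £21,989.70 + £127,031.67 + £73,165.18 = £222,186.55.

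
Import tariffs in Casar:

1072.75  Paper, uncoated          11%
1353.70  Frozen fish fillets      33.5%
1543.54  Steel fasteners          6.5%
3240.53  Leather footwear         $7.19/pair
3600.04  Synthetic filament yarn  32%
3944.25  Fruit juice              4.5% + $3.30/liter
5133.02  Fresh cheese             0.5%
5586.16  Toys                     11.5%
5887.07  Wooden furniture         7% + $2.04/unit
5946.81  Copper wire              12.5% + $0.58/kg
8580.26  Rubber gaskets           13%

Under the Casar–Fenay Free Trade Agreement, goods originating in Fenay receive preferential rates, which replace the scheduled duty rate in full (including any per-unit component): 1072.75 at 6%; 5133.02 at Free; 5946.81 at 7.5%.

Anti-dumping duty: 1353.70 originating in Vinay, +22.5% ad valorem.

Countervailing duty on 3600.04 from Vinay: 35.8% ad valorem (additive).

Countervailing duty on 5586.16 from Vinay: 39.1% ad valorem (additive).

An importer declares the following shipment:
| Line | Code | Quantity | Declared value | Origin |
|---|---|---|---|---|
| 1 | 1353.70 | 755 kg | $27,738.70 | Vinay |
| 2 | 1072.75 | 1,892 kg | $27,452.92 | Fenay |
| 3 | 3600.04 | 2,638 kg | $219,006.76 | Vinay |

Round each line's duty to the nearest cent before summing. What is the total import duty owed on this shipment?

Line 1 (1353.70, Vinay, 755 kg, $27,738.70):
Base rate for 1353.70 is 33.5%.
Additional duty on 1353.70 from Vinay: +22.5%. Applied ad valorem rate: 33.5% + 22.5% = 56%.
Duty = $27,738.70 × 56% = $15,533.67.
Line 2 (1072.75, Fenay, 1,892 kg, $27,452.92):
Base rate for 1072.75 is 11%.
Origin Fenay qualifies under the Casar–Fenay agreement and 1072.75 is covered: preferential rate 6% applies instead.
Duty = $27,452.92 × 6% = $1,647.18.
Line 3 (3600.04, Vinay, 2,638 kg, $219,006.76):
Base rate for 3600.04 is 32%.
Additional duty on 3600.04 from Vinay: +35.8%. Applied ad valorem rate: 32% + 35.8% = 67.8%.
Duty = $219,006.76 × 67.8% = $148,486.58.
Total = $15,533.67 + $1,647.18 + $148,486.58 = $165,667.43.

$165,667.43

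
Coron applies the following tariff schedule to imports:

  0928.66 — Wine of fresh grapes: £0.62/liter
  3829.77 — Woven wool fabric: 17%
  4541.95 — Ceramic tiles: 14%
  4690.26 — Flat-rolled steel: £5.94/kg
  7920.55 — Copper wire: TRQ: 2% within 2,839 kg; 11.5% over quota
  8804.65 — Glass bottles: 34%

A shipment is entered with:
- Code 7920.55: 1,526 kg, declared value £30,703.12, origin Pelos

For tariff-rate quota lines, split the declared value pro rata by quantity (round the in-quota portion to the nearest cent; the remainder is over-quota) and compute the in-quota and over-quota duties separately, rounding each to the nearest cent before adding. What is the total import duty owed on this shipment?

Line 1 (7920.55, Pelos, 1,526 kg, £30,703.12):
Code 7920.55 is under a tariff-rate quota (threshold 2,839 kg). Quantity 1,526 kg is within the quota, so the in-quota rate 2% applies to the full value.
Duty = £30,703.12 × 2% = £614.06.

£614.06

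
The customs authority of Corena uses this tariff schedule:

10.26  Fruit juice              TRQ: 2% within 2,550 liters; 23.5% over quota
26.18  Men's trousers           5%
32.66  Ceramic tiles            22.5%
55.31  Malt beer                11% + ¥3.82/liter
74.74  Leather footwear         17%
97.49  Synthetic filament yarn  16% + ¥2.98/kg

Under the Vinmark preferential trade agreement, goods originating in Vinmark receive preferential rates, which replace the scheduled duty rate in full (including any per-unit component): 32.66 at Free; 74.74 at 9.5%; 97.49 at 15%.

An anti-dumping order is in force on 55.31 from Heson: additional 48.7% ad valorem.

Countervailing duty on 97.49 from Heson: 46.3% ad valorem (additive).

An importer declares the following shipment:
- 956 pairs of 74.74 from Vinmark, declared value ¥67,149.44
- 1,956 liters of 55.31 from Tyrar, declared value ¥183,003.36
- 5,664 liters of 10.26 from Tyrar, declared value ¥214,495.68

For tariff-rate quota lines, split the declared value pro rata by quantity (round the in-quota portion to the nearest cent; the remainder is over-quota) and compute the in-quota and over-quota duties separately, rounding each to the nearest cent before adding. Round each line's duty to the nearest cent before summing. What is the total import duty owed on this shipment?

Line 1 (74.74, Vinmark, 956 pairs, ¥67,149.44):
Base rate for 74.74 is 17%.
Origin Vinmark qualifies under the Corena–Vinmark agreement and 74.74 is covered: preferential rate 9.5% applies instead.
Duty = ¥67,149.44 × 9.5% = ¥6,379.20.
Line 2 (55.31, Tyrar, 1,956 liters, ¥183,003.36):
Base rate for 55.31 is 11% + ¥3.82/liter.
The additional-duty order on 55.31 targets Heson, not Tyrar; it does not apply.
Duty = ¥183,003.36 × 11% + 1,956 × ¥3.82 = ¥27,602.29.
Line 3 (10.26, Tyrar, 5,664 liters, ¥214,495.68):
Code 10.26 is under a tariff-rate quota (threshold 2,550 liters). In-quota: 2,550 liters at 2%; over-quota: 3,114 liters at 23.5%.
Pro-rata value split: in-quota = ¥214,495.68 × 2,550/5,664 = ¥96,568.50; over-quota = ¥214,495.68 − ¥96,568.50 = ¥117,927.18.
In-quota duty = ¥96,568.50 × 2% = ¥1,931.37. Over-quota duty = ¥117,927.18 × 23.5% = ¥27,712.89.
Line duty = ¥1,931.37 + ¥27,712.89 = ¥29,644.26.
Total = ¥6,379.20 + ¥27,602.29 + ¥29,644.26 = ¥63,625.75.

¥63,625.75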